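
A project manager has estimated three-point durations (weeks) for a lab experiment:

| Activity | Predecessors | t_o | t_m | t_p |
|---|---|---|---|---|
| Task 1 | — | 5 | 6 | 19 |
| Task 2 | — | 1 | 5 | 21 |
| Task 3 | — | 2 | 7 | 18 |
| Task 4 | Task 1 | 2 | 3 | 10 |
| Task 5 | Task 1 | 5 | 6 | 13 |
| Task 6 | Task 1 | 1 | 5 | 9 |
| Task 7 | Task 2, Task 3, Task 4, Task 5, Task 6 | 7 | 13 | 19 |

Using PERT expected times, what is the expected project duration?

te_Task 1 = (5 + 4·6 + 19)/6 = 48/6 = 8
te_Task 2 = (1 + 4·5 + 21)/6 = 42/6 = 7
te_Task 3 = (2 + 4·7 + 18)/6 = 48/6 = 8
te_Task 4 = (2 + 4·3 + 10)/6 = 24/6 = 4
te_Task 5 = (5 + 4·6 + 13)/6 = 42/6 = 7
te_Task 6 = (1 + 4·5 + 9)/6 = 30/6 = 5
te_Task 7 = (7 + 4·13 + 19)/6 = 78/6 = 13

Forward pass:
ES_Task 1 = 0; EF_Task 1 = 8
ES_Task 2 = 0; EF_Task 2 = 7
ES_Task 3 = 0; EF_Task 3 = 8
ES_Task 4 = 8; EF_Task 4 = 8+4 = 12
ES_Task 5 = 8; EF_Task 5 = 8+7 = 15
ES_Task 6 = 8; EF_Task 6 = 8+5 = 13
ES_Task 7 = max(EF_Task 2=7, EF_Task 3=8, EF_Task 4=12, EF_Task 5=15, EF_Task 6=13) = 15; EF_Task 7 = 15+13 = 28
Expected project duration μ = 28 weeks. Critical path: Task 1 → Task 5 → Task 7.

28 weeks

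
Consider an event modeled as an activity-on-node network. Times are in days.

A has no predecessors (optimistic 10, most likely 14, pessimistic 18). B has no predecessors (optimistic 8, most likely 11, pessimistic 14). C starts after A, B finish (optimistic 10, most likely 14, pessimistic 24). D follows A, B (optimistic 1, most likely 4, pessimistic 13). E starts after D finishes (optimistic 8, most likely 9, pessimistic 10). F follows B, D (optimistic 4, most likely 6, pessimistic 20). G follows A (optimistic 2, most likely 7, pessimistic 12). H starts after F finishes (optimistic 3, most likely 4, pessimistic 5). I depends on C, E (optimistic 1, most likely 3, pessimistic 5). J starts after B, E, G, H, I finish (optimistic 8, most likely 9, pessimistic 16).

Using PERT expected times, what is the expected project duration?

42 days

te_A = (10 + 4·14 + 18)/6 = 84/6 = 14
te_B = (8 + 4·11 + 14)/6 = 66/6 = 11
te_C = (10 + 4·14 + 24)/6 = 90/6 = 15
te_D = (1 + 4·4 + 13)/6 = 30/6 = 5
te_E = (8 + 4·9 + 10)/6 = 54/6 = 9
te_F = (4 + 4·6 + 20)/6 = 48/6 = 8
te_G = (2 + 4·7 + 12)/6 = 42/6 = 7
te_H = (3 + 4·4 + 5)/6 = 24/6 = 4
te_I = (1 + 4·3 + 5)/6 = 18/6 = 3
te_J = (8 + 4·9 + 16)/6 = 60/6 = 10

Forward pass:
ES_A = 0; EF_A = 14
ES_B = 0; EF_B = 11
ES_C = max(EF_A=14, EF_B=11) = 14; EF_C = 14+15 = 29
ES_D = max(EF_A=14, EF_B=11) = 14; EF_D = 14+5 = 19
ES_E = 19; EF_E = 19+9 = 28
ES_F = max(EF_B=11, EF_D=19) = 19; EF_F = 19+8 = 27
ES_G = 14; EF_G = 14+7 = 21
ES_H = 27; EF_H = 27+4 = 31
ES_I = max(EF_C=29, EF_E=28) = 29; EF_I = 29+3 = 32
ES_J = max(EF_B=11, EF_E=28, EF_G=21, EF_H=31, EF_I=32) = 32; EF_J = 32+10 = 42
Expected project duration μ = 42 days. Critical path: A → C → I → J.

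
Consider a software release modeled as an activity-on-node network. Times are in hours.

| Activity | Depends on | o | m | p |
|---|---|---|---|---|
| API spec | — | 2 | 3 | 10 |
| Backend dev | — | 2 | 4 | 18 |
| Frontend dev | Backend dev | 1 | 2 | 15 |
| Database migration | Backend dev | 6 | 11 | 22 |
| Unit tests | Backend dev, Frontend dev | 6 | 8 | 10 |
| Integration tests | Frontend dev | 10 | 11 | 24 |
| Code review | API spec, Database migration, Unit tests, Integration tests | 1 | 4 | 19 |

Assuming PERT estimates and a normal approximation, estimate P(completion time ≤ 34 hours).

0.832

te_API spec = (2 + 4·3 + 10)/6 = 24/6 = 4; σ²_API spec = ((10−2)/6)² = 1.778
te_Backend dev = (2 + 4·4 + 18)/6 = 36/6 = 6; σ²_Backend dev = ((18−2)/6)² = 7.111
te_Frontend dev = (1 + 4·2 + 15)/6 = 24/6 = 4; σ²_Frontend dev = ((15−1)/6)² = 5.444
te_Database migration = (6 + 4·11 + 22)/6 = 72/6 = 12; σ²_Database migration = ((22−6)/6)² = 7.111
te_Unit tests = (6 + 4·8 + 10)/6 = 48/6 = 8; σ²_Unit tests = ((10−6)/6)² = 0.444
te_Integration tests = (10 + 4·11 + 24)/6 = 78/6 = 13; σ²_Integration tests = ((24−10)/6)² = 5.444
te_Code review = (1 + 4·4 + 19)/6 = 36/6 = 6; σ²_Code review = ((19−1)/6)² = 9.000

Forward pass:
ES_API spec = 0; EF_API spec = 4
ES_Backend dev = 0; EF_Backend dev = 6
ES_Frontend dev = 6; EF_Frontend dev = 6+4 = 10
ES_Database migration = 6; EF_Database migration = 6+12 = 18
ES_Unit tests = max(EF_Backend dev=6, EF_Frontend dev=10) = 10; EF_Unit tests = 10+8 = 18
ES_Integration tests = 10; EF_Integration tests = 10+13 = 23
ES_Code review = max(EF_API spec=4, EF_Database migration=18, EF_Unit tests=18, EF_Integration tests=23) = 23; EF_Code review = 23+6 = 29
Expected project duration μ = 29 hours. Critical path: Backend dev → Frontend dev → Integration tests → Code review.

Variance along critical path = 7.111 + 5.444 + 5.444 + 9.000 = 27.000; σ = √27.000 = 5.196 hours.
Z = (34 − 29) / 5.196 = 0.962
P(T ≤ 34) = Φ(0.962) ≈ 0.832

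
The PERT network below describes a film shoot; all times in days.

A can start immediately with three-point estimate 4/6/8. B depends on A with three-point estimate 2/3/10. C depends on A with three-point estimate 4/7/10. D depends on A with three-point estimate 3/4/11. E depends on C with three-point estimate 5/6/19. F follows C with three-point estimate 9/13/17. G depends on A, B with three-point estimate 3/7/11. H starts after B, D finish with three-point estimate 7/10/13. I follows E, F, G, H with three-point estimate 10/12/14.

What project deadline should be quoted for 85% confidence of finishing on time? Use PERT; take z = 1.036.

40.0 days

te_A = (4 + 4·6 + 8)/6 = 36/6 = 6; σ²_A = ((8−4)/6)² = 0.444
te_B = (2 + 4·3 + 10)/6 = 24/6 = 4; σ²_B = ((10−2)/6)² = 1.778
te_C = (4 + 4·7 + 10)/6 = 42/6 = 7; σ²_C = ((10−4)/6)² = 1.000
te_D = (3 + 4·4 + 11)/6 = 30/6 = 5; σ²_D = ((11−3)/6)² = 1.778
te_E = (5 + 4·6 + 19)/6 = 48/6 = 8; σ²_E = ((19−5)/6)² = 5.444
te_F = (9 + 4·13 + 17)/6 = 78/6 = 13; σ²_F = ((17−9)/6)² = 1.778
te_G = (3 + 4·7 + 11)/6 = 42/6 = 7; σ²_G = ((11−3)/6)² = 1.778
te_H = (7 + 4·10 + 13)/6 = 60/6 = 10; σ²_H = ((13−7)/6)² = 1.000
te_I = (10 + 4·12 + 14)/6 = 72/6 = 12; σ²_I = ((14−10)/6)² = 0.444

Forward pass:
ES_A = 0; EF_A = 6
ES_B = 6; EF_B = 6+4 = 10
ES_C = 6; EF_C = 6+7 = 13
ES_D = 6; EF_D = 6+5 = 11
ES_E = 13; EF_E = 13+8 = 21
ES_F = 13; EF_F = 13+13 = 26
ES_G = max(EF_A=6, EF_B=10) = 10; EF_G = 10+7 = 17
ES_H = max(EF_B=10, EF_D=11) = 11; EF_H = 11+10 = 21
ES_I = max(EF_E=21, EF_F=26, EF_G=17, EF_H=21) = 26; EF_I = 26+12 = 38
Expected project duration μ = 38 days. Critical path: A → C → F → I.

Variance along critical path = 0.444 + 1.000 + 1.778 + 0.444 = 3.667; σ = 1.915 days.
D = μ + z·σ = 38 + 1.036·1.915 = 40.0 days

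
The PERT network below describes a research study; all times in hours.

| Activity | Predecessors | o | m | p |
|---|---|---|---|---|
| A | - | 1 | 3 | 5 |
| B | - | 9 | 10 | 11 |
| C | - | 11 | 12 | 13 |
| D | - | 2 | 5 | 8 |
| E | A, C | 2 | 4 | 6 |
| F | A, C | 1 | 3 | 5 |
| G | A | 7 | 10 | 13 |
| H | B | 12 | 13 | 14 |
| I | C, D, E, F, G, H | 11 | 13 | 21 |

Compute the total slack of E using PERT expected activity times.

te_A = (1 + 4·3 + 5)/6 = 18/6 = 3
te_B = (9 + 4·10 + 11)/6 = 60/6 = 10
te_C = (11 + 4·12 + 13)/6 = 72/6 = 12
te_D = (2 + 4·5 + 8)/6 = 30/6 = 5
te_E = (2 + 4·4 + 6)/6 = 24/6 = 4
te_F = (1 + 4·3 + 5)/6 = 18/6 = 3
te_G = (7 + 4·10 + 13)/6 = 60/6 = 10
te_H = (12 + 4·13 + 14)/6 = 78/6 = 13
te_I = (11 + 4·13 + 21)/6 = 84/6 = 14

Forward pass:
ES_A = 0; EF_A = 3
ES_B = 0; EF_B = 10
ES_C = 0; EF_C = 12
ES_D = 0; EF_D = 5
ES_E = max(EF_A=3, EF_C=12) = 12; EF_E = 12+4 = 16
ES_F = max(EF_A=3, EF_C=12) = 12; EF_F = 12+3 = 15
ES_G = 3; EF_G = 3+10 = 13
ES_H = 10; EF_H = 10+13 = 23
ES_I = max(EF_C=12, EF_D=5, EF_E=16, EF_F=15, EF_G=13, EF_H=23) = 23; EF_I = 23+14 = 37
Expected project duration μ = 37 hours. Critical path: B → H → I.

Backward pass:
LF_I = 37; LS_I = 37−14 = 23
LF_H = LS_I = 23; LS_H = 23−13 = 10
LF_G = LS_I = 23; LS_G = 23−10 = 13
LF_F = LS_I = 23; LS_F = 23−3 = 20
LF_E = LS_I = 23; LS_E = 23−4 = 19
LF_D = LS_I = 23; LS_D = 23−5 = 18
LF_C = min(LS_E=19, LS_F=20, LS_I=23) = 19; LS_C = 19−12 = 7
LF_B = LS_H = 10; LS_B = 10−10 = 0
LF_A = min(LS_E=19, LS_F=20, LS_G=13) = 13; LS_A = 13−3 = 10
Slack_E = LS_E − ES_E = 19 − 12 = 7

7 hours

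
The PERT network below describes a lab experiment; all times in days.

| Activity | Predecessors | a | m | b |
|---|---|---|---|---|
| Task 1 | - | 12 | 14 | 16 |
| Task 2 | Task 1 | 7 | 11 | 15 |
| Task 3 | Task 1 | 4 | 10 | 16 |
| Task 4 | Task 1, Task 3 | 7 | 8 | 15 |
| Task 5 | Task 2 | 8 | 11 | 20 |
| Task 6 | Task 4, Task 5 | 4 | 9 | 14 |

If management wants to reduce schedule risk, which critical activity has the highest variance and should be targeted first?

Task 5

te_Task 1 = (12 + 4·14 + 16)/6 = 84/6 = 14; σ²_Task 1 = ((16−12)/6)² = 0.444
te_Task 2 = (7 + 4·11 + 15)/6 = 66/6 = 11; σ²_Task 2 = ((15−7)/6)² = 1.778
te_Task 3 = (4 + 4·10 + 16)/6 = 60/6 = 10; σ²_Task 3 = ((16−4)/6)² = 4.000
te_Task 4 = (7 + 4·8 + 15)/6 = 54/6 = 9; σ²_Task 4 = ((15−7)/6)² = 1.778
te_Task 5 = (8 + 4·11 + 20)/6 = 72/6 = 12; σ²_Task 5 = ((20−8)/6)² = 4.000
te_Task 6 = (4 + 4·9 + 14)/6 = 54/6 = 9; σ²_Task 6 = ((14−4)/6)² = 2.778

Forward pass:
ES_Task 1 = 0; EF_Task 1 = 14
ES_Task 2 = 14; EF_Task 2 = 14+11 = 25
ES_Task 3 = 14; EF_Task 3 = 14+10 = 24
ES_Task 4 = max(EF_Task 1=14, EF_Task 3=24) = 24; EF_Task 4 = 24+9 = 33
ES_Task 5 = 25; EF_Task 5 = 25+12 = 37
ES_Task 6 = max(EF_Task 4=33, EF_Task 5=37) = 37; EF_Task 6 = 37+9 = 46
Expected project duration μ = 46 days. Critical path: Task 1 → Task 2 → Task 5 → Task 6.

Variances on critical path: σ²_Task 1=0.444, σ²_Task 2=1.778, σ²_Task 5=4.000, σ²_Task 6=2.778.
Largest is σ²_Task 5 = 4.000.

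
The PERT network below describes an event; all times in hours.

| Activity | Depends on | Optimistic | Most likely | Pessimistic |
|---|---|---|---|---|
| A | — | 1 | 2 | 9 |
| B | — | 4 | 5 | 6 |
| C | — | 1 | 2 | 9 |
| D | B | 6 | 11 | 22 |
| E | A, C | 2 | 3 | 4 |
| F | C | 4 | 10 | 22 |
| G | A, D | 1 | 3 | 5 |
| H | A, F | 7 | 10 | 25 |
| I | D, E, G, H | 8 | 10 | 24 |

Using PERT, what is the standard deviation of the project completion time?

te_A = (1 + 4·2 + 9)/6 = 18/6 = 3; σ²_A = ((9−1)/6)² = 1.778
te_B = (4 + 4·5 + 6)/6 = 30/6 = 5; σ²_B = ((6−4)/6)² = 0.111
te_C = (1 + 4·2 + 9)/6 = 18/6 = 3; σ²_C = ((9−1)/6)² = 1.778
te_D = (6 + 4·11 + 22)/6 = 72/6 = 12; σ²_D = ((22−6)/6)² = 7.111
te_E = (2 + 4·3 + 4)/6 = 18/6 = 3; σ²_E = ((4−2)/6)² = 0.111
te_F = (4 + 4·10 + 22)/6 = 66/6 = 11; σ²_F = ((22−4)/6)² = 9.000
te_G = (1 + 4·3 + 5)/6 = 18/6 = 3; σ²_G = ((5−1)/6)² = 0.444
te_H = (7 + 4·10 + 25)/6 = 72/6 = 12; σ²_H = ((25−7)/6)² = 9.000
te_I = (8 + 4·10 + 24)/6 = 72/6 = 12; σ²_I = ((24−8)/6)² = 7.111

Forward pass:
ES_A = 0; EF_A = 3
ES_B = 0; EF_B = 5
ES_C = 0; EF_C = 3
ES_D = 5; EF_D = 5+12 = 17
ES_E = max(EF_A=3, EF_C=3) = 3; EF_E = 3+3 = 6
ES_F = 3; EF_F = 3+11 = 14
ES_G = max(EF_A=3, EF_D=17) = 17; EF_G = 17+3 = 20
ES_H = max(EF_A=3, EF_F=14) = 14; EF_H = 14+12 = 26
ES_I = max(EF_D=17, EF_E=6, EF_G=20, EF_H=26) = 26; EF_I = 26+12 = 38
Expected project duration μ = 38 hours. Critical path: C → F → H → I.

Variance along critical path = 1.778 + 9.000 + 9.000 + 7.111 = 26.889
σ = √26.889 = 5.185 hours

5.19 hours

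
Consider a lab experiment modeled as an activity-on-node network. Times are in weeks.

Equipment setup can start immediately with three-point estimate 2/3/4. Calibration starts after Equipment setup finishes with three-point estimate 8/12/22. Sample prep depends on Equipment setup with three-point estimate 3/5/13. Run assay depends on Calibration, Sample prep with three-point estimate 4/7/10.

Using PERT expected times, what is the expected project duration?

te_Equipment setup = (2 + 4·3 + 4)/6 = 18/6 = 3
te_Calibration = (8 + 4·12 + 22)/6 = 78/6 = 13
te_Sample prep = (3 + 4·5 + 13)/6 = 36/6 = 6
te_Run assay = (4 + 4·7 + 10)/6 = 42/6 = 7

Forward pass:
ES_Equipment setup = 0; EF_Equipment setup = 3
ES_Calibration = 3; EF_Calibration = 3+13 = 16
ES_Sample prep = 3; EF_Sample prep = 3+6 = 9
ES_Run assay = max(EF_Calibration=16, EF_Sample prep=9) = 16; EF_Run assay = 16+7 = 23
Expected project duration μ = 23 weeks. Critical path: Equipment setup → Calibration → Run assay.

23 weeks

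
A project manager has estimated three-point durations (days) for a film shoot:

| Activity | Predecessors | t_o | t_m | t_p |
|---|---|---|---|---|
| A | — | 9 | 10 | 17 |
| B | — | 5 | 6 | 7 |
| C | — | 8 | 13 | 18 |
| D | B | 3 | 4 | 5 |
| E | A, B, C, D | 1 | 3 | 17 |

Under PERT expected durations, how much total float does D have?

3 days

te_A = (9 + 4·10 + 17)/6 = 66/6 = 11
te_B = (5 + 4·6 + 7)/6 = 36/6 = 6
te_C = (8 + 4·13 + 18)/6 = 78/6 = 13
te_D = (3 + 4·4 + 5)/6 = 24/6 = 4
te_E = (1 + 4·3 + 17)/6 = 30/6 = 5

Forward pass:
ES_A = 0; EF_A = 11
ES_B = 0; EF_B = 6
ES_C = 0; EF_C = 13
ES_D = 6; EF_D = 6+4 = 10
ES_E = max(EF_A=11, EF_B=6, EF_C=13, EF_D=10) = 13; EF_E = 13+5 = 18
Expected project duration μ = 18 days. Critical path: C → E.

Backward pass:
LF_E = 18; LS_E = 18−5 = 13
LF_D = LS_E = 13; LS_D = 13−4 = 9
LF_C = LS_E = 13; LS_C = 13−13 = 0
LF_B = min(LS_D=9, LS_E=13) = 9; LS_B = 9−6 = 3
LF_A = LS_E = 13; LS_A = 13−11 = 2
Slack_D = LS_D − ES_D = 9 − 6 = 3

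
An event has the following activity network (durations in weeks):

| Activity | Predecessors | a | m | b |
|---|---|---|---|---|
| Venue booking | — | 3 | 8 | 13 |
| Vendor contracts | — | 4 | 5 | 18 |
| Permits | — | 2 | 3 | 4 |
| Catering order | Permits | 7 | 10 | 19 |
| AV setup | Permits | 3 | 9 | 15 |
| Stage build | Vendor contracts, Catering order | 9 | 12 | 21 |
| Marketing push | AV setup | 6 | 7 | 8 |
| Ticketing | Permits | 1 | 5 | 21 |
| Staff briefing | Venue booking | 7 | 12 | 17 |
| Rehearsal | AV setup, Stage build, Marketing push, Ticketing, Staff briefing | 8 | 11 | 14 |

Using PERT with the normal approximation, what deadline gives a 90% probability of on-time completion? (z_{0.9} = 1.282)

te_Venue booking = (3 + 4·8 + 13)/6 = 48/6 = 8; σ²_Venue booking = ((13−3)/6)² = 2.778
te_Vendor contracts = (4 + 4·5 + 18)/6 = 42/6 = 7; σ²_Vendor contracts = ((18−4)/6)² = 5.444
te_Permits = (2 + 4·3 + 4)/6 = 18/6 = 3; σ²_Permits = ((4−2)/6)² = 0.111
te_Catering order = (7 + 4·10 + 19)/6 = 66/6 = 11; σ²_Catering order = ((19−7)/6)² = 4.000
te_AV setup = (3 + 4·9 + 15)/6 = 54/6 = 9; σ²_AV setup = ((15−3)/6)² = 4.000
te_Stage build = (9 + 4·12 + 21)/6 = 78/6 = 13; σ²_Stage build = ((21−9)/6)² = 4.000
te_Marketing push = (6 + 4·7 + 8)/6 = 42/6 = 7; σ²_Marketing push = ((8−6)/6)² = 0.111
te_Ticketing = (1 + 4·5 + 21)/6 = 42/6 = 7; σ²_Ticketing = ((21−1)/6)² = 11.111
te_Staff briefing = (7 + 4·12 + 17)/6 = 72/6 = 12; σ²_Staff briefing = ((17−7)/6)² = 2.778
te_Rehearsal = (8 + 4·11 + 14)/6 = 66/6 = 11; σ²_Rehearsal = ((14−8)/6)² = 1.000

Forward pass:
ES_Venue booking = 0; EF_Venue booking = 8
ES_Vendor contracts = 0; EF_Vendor contracts = 7
ES_Permits = 0; EF_Permits = 3
ES_Catering order = 3; EF_Catering order = 3+11 = 14
ES_AV setup = 3; EF_AV setup = 3+9 = 12
ES_Stage build = max(EF_Vendor contracts=7, EF_Catering order=14) = 14; EF_Stage build = 14+13 = 27
ES_Marketing push = 12; EF_Marketing push = 12+7 = 19
ES_Ticketing = 3; EF_Ticketing = 3+7 = 10
ES_Staff briefing = 8; EF_Staff briefing = 8+12 = 20
ES_Rehearsal = max(EF_AV setup=12, EF_Stage build=27, EF_Marketing push=19, EF_Ticketing=10, EF_Staff briefing=20) = 27; EF_Rehearsal = 27+11 = 38
Expected project duration μ = 38 weeks. Critical path: Permits → Catering order → Stage build → Rehearsal.

Variance along critical path = 0.111 + 4.000 + 4.000 + 1.000 = 9.111; σ = 3.018 weeks.
D = μ + z·σ = 38 + 1.282·3.018 = 41.9 weeks

41.9 weeks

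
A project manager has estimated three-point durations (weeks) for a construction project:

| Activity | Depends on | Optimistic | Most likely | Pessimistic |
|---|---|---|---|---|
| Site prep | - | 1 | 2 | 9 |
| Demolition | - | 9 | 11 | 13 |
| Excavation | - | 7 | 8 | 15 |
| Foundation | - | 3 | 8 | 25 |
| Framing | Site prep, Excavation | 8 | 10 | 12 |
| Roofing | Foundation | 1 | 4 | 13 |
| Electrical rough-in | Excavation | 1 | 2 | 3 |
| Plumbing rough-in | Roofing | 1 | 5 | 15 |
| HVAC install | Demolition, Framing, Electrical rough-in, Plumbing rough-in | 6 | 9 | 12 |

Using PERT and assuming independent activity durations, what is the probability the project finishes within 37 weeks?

0.924

te_Site prep = (1 + 4·2 + 9)/6 = 18/6 = 3; σ²_Site prep = ((9−1)/6)² = 1.778
te_Demolition = (9 + 4·11 + 13)/6 = 66/6 = 11; σ²_Demolition = ((13−9)/6)² = 0.444
te_Excavation = (7 + 4·8 + 15)/6 = 54/6 = 9; σ²_Excavation = ((15−7)/6)² = 1.778
te_Foundation = (3 + 4·8 + 25)/6 = 60/6 = 10; σ²_Foundation = ((25−3)/6)² = 13.444
te_Framing = (8 + 4·10 + 12)/6 = 60/6 = 10; σ²_Framing = ((12−8)/6)² = 0.444
te_Roofing = (1 + 4·4 + 13)/6 = 30/6 = 5; σ²_Roofing = ((13−1)/6)² = 4.000
te_Electrical rough-in = (1 + 4·2 + 3)/6 = 12/6 = 2; σ²_Electrical rough-in = ((3−1)/6)² = 0.111
te_Plumbing rough-in = (1 + 4·5 + 15)/6 = 36/6 = 6; σ²_Plumbing rough-in = ((15−1)/6)² = 5.444
te_HVAC install = (6 + 4·9 + 12)/6 = 54/6 = 9; σ²_HVAC install = ((12−6)/6)² = 1.000

Forward pass:
ES_Site prep = 0; EF_Site prep = 3
ES_Demolition = 0; EF_Demolition = 11
ES_Excavation = 0; EF_Excavation = 9
ES_Foundation = 0; EF_Foundation = 10
ES_Framing = max(EF_Site prep=3, EF_Excavation=9) = 9; EF_Framing = 9+10 = 19
ES_Roofing = 10; EF_Roofing = 10+5 = 15
ES_Electrical rough-in = 9; EF_Electrical rough-in = 9+2 = 11
ES_Plumbing rough-in = 15; EF_Plumbing rough-in = 15+6 = 21
ES_HVAC install = max(EF_Demolition=11, EF_Framing=19, EF_Electrical rough-in=11, EF_Plumbing rough-in=21) = 21; EF_HVAC install = 21+9 = 30
Expected project duration μ = 30 weeks. Critical path: Foundation → Roofing → Plumbing rough-in → HVAC install.

Variance along critical path = 13.444 + 4.000 + 5.444 + 1.000 = 23.889; σ = √23.889 = 4.888 weeks.
Z = (37 − 30) / 4.888 = 1.432
P(T ≤ 37) = Φ(1.432) ≈ 0.924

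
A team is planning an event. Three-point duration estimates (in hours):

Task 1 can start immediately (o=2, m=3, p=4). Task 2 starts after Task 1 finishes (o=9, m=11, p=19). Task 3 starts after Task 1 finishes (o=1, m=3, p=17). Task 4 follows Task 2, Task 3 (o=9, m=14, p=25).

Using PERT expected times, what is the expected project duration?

30 hours

te_Task 1 = (2 + 4·3 + 4)/6 = 18/6 = 3
te_Task 2 = (9 + 4·11 + 19)/6 = 72/6 = 12
te_Task 3 = (1 + 4·3 + 17)/6 = 30/6 = 5
te_Task 4 = (9 + 4·14 + 25)/6 = 90/6 = 15

Forward pass:
ES_Task 1 = 0; EF_Task 1 = 3
ES_Task 2 = 3; EF_Task 2 = 3+12 = 15
ES_Task 3 = 3; EF_Task 3 = 3+5 = 8
ES_Task 4 = max(EF_Task 2=15, EF_Task 3=8) = 15; EF_Task 4 = 15+15 = 30
Expected project duration μ = 30 hours. Critical path: Task 1 → Task 2 → Task 4.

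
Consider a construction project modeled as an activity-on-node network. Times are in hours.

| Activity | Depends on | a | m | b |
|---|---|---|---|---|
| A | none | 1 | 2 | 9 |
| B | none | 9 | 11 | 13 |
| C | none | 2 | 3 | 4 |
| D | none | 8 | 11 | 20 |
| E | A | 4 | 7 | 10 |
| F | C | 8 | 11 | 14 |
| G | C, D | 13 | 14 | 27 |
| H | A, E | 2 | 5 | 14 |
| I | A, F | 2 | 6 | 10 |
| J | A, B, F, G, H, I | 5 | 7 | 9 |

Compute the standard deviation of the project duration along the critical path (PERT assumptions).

te_A = (1 + 4·2 + 9)/6 = 18/6 = 3; σ²_A = ((9−1)/6)² = 1.778
te_B = (9 + 4·11 + 13)/6 = 66/6 = 11; σ²_B = ((13−9)/6)² = 0.444
te_C = (2 + 4·3 + 4)/6 = 18/6 = 3; σ²_C = ((4−2)/6)² = 0.111
te_D = (8 + 4·11 + 20)/6 = 72/6 = 12; σ²_D = ((20−8)/6)² = 4.000
te_E = (4 + 4·7 + 10)/6 = 42/6 = 7; σ²_E = ((10−4)/6)² = 1.000
te_F = (8 + 4·11 + 14)/6 = 66/6 = 11; σ²_F = ((14−8)/6)² = 1.000
te_G = (13 + 4·14 + 27)/6 = 96/6 = 16; σ²_G = ((27−13)/6)² = 5.444
te_H = (2 + 4·5 + 14)/6 = 36/6 = 6; σ²_H = ((14−2)/6)² = 4.000
te_I = (2 + 4·6 + 10)/6 = 36/6 = 6; σ²_I = ((10−2)/6)² = 1.778
te_J = (5 + 4·7 + 9)/6 = 42/6 = 7; σ²_J = ((9−5)/6)² = 0.444

Forward pass:
ES_A = 0; EF_A = 3
ES_B = 0; EF_B = 11
ES_C = 0; EF_C = 3
ES_D = 0; EF_D = 12
ES_E = 3; EF_E = 3+7 = 10
ES_F = 3; EF_F = 3+11 = 14
ES_G = max(EF_C=3, EF_D=12) = 12; EF_G = 12+16 = 28
ES_H = max(EF_A=3, EF_E=10) = 10; EF_H = 10+6 = 16
ES_I = max(EF_A=3, EF_F=14) = 14; EF_I = 14+6 = 20
ES_J = max(EF_A=3, EF_B=11, EF_F=14, EF_G=28, EF_H=16, EF_I=20) = 28; EF_J = 28+7 = 35
Expected project duration μ = 35 hours. Critical path: D → G → J.

Variance along critical path = 4.000 + 5.444 + 0.444 = 9.889
σ = √9.889 = 3.145 hours

3.14 hours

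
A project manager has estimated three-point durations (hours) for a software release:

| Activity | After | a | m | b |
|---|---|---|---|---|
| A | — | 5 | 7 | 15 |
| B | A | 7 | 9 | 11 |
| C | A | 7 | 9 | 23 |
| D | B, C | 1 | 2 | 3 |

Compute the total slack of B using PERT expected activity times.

2 hours

te_A = (5 + 4·7 + 15)/6 = 48/6 = 8
te_B = (7 + 4·9 + 11)/6 = 54/6 = 9
te_C = (7 + 4·9 + 23)/6 = 66/6 = 11
te_D = (1 + 4·2 + 3)/6 = 12/6 = 2

Forward pass:
ES_A = 0; EF_A = 8
ES_B = 8; EF_B = 8+9 = 17
ES_C = 8; EF_C = 8+11 = 19
ES_D = max(EF_B=17, EF_C=19) = 19; EF_D = 19+2 = 21
Expected project duration μ = 21 hours. Critical path: A → C → D.

Backward pass:
LF_D = 21; LS_D = 21−2 = 19
LF_C = LS_D = 19; LS_C = 19−11 = 8
LF_B = LS_D = 19; LS_B = 19−9 = 10
LF_A = min(LS_B=10, LS_C=8) = 8; LS_A = 8−8 = 0
Slack_B = LS_B − ES_B = 10 − 8 = 2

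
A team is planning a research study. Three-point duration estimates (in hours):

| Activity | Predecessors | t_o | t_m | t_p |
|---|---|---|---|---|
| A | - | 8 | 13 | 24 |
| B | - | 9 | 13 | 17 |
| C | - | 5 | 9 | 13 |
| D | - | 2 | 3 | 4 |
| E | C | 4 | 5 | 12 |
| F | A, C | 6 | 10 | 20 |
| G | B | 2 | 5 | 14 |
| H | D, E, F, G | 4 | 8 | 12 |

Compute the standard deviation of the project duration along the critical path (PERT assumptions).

3.79 hours

te_A = (8 + 4·13 + 24)/6 = 84/6 = 14; σ²_A = ((24−8)/6)² = 7.111
te_B = (9 + 4·13 + 17)/6 = 78/6 = 13; σ²_B = ((17−9)/6)² = 1.778
te_C = (5 + 4·9 + 13)/6 = 54/6 = 9; σ²_C = ((13−5)/6)² = 1.778
te_D = (2 + 4·3 + 4)/6 = 18/6 = 3; σ²_D = ((4−2)/6)² = 0.111
te_E = (4 + 4·5 + 12)/6 = 36/6 = 6; σ²_E = ((12−4)/6)² = 1.778
te_F = (6 + 4·10 + 20)/6 = 66/6 = 11; σ²_F = ((20−6)/6)² = 5.444
te_G = (2 + 4·5 + 14)/6 = 36/6 = 6; σ²_G = ((14−2)/6)² = 4.000
te_H = (4 + 4·8 + 12)/6 = 48/6 = 8; σ²_H = ((12−4)/6)² = 1.778

Forward pass:
ES_A = 0; EF_A = 14
ES_B = 0; EF_B = 13
ES_C = 0; EF_C = 9
ES_D = 0; EF_D = 3
ES_E = 9; EF_E = 9+6 = 15
ES_F = max(EF_A=14, EF_C=9) = 14; EF_F = 14+11 = 25
ES_G = 13; EF_G = 13+6 = 19
ES_H = max(EF_D=3, EF_E=15, EF_F=25, EF_G=19) = 25; EF_H = 25+8 = 33
Expected project duration μ = 33 hours. Critical path: A → F → H.

Variance along critical path = 7.111 + 5.444 + 1.778 = 14.333
σ = √14.333 = 3.786 hours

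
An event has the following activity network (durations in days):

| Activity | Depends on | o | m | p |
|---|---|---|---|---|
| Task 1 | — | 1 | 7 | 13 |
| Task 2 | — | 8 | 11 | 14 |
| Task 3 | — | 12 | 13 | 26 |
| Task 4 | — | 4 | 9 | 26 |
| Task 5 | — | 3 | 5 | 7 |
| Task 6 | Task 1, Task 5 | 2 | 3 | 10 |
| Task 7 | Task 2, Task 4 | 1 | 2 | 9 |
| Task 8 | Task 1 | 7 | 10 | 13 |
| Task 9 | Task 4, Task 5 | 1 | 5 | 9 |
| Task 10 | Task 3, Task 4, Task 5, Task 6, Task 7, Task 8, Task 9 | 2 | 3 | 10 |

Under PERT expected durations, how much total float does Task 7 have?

3 days

te_Task 1 = (1 + 4·7 + 13)/6 = 42/6 = 7
te_Task 2 = (8 + 4·11 + 14)/6 = 66/6 = 11
te_Task 3 = (12 + 4·13 + 26)/6 = 90/6 = 15
te_Task 4 = (4 + 4·9 + 26)/6 = 66/6 = 11
te_Task 5 = (3 + 4·5 + 7)/6 = 30/6 = 5
te_Task 6 = (2 + 4·3 + 10)/6 = 24/6 = 4
te_Task 7 = (1 + 4·2 + 9)/6 = 18/6 = 3
te_Task 8 = (7 + 4·10 + 13)/6 = 60/6 = 10
te_Task 9 = (1 + 4·5 + 9)/6 = 30/6 = 5
te_Task 10 = (2 + 4·3 + 10)/6 = 24/6 = 4

Forward pass:
ES_Task 1 = 0; EF_Task 1 = 7
ES_Task 2 = 0; EF_Task 2 = 11
ES_Task 3 = 0; EF_Task 3 = 15
ES_Task 4 = 0; EF_Task 4 = 11
ES_Task 5 = 0; EF_Task 5 = 5
ES_Task 6 = max(EF_Task 1=7, EF_Task 5=5) = 7; EF_Task 6 = 7+4 = 11
ES_Task 7 = max(EF_Task 2=11, EF_Task 4=11) = 11; EF_Task 7 = 11+3 = 14
ES_Task 8 = 7; EF_Task 8 = 7+10 = 17
ES_Task 9 = max(EF_Task 4=11, EF_Task 5=5) = 11; EF_Task 9 = 11+5 = 16
ES_Task 10 = max(EF_Task 3=15, EF_Task 4=11, EF_Task 5=5, EF_Task 6=11, EF_Task 7=14, EF_Task 8=17, EF_Task 9=16) = 17; EF_Task 10 = 17+4 = 21
Expected project duration μ = 21 days. Critical path: Task 1 → Task 8 → Task 10.

Backward pass:
LF_Task 10 = 21; LS_Task 10 = 21−4 = 17
LF_Task 9 = LS_Task 10 = 17; LS_Task 9 = 17−5 = 12
LF_Task 8 = LS_Task 10 = 17; LS_Task 8 = 17−10 = 7
LF_Task 7 = LS_Task 10 = 17; LS_Task 7 = 17−3 = 14
LF_Task 6 = LS_Task 10 = 17; LS_Task 6 = 17−4 = 13
LF_Task 5 = min(LS_Task 6=13, LS_Task 9=12, LS_Task 10=17) = 12; LS_Task 5 = 12−5 = 7
LF_Task 4 = min(LS_Task 7=14, LS_Task 9=12, LS_Task 10=17) = 12; LS_Task 4 = 12−11 = 1
LF_Task 3 = LS_Task 10 = 17; LS_Task 3 = 17−15 = 2
LF_Task 2 = LS_Task 7 = 14; LS_Task 2 = 14−11 = 3
LF_Task 1 = min(LS_Task 6=13, LS_Task 8=7) = 7; LS_Task 1 = 7−7 = 0
Slack_Task 7 = LS_Task 7 − ES_Task 7 = 14 − 11 = 3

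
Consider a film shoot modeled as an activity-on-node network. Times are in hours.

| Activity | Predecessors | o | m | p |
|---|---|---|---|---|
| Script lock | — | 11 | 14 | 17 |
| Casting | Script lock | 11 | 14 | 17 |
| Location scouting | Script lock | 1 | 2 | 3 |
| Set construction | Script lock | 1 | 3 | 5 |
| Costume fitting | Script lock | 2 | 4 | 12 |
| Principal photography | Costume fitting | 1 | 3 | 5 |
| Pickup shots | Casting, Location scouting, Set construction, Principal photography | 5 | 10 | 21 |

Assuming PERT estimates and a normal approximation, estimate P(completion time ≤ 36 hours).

0.160

te_Script lock = (11 + 4·14 + 17)/6 = 84/6 = 14; σ²_Script lock = ((17−11)/6)² = 1.000
te_Casting = (11 + 4·14 + 17)/6 = 84/6 = 14; σ²_Casting = ((17−11)/6)² = 1.000
te_Location scouting = (1 + 4·2 + 3)/6 = 12/6 = 2; σ²_Location scouting = ((3−1)/6)² = 0.111
te_Set construction = (1 + 4·3 + 5)/6 = 18/6 = 3; σ²_Set construction = ((5−1)/6)² = 0.444
te_Costume fitting = (2 + 4·4 + 12)/6 = 30/6 = 5; σ²_Costume fitting = ((12−2)/6)² = 2.778
te_Principal photography = (1 + 4·3 + 5)/6 = 18/6 = 3; σ²_Principal photography = ((5−1)/6)² = 0.444
te_Pickup shots = (5 + 4·10 + 21)/6 = 66/6 = 11; σ²_Pickup shots = ((21−5)/6)² = 7.111

Forward pass:
ES_Script lock = 0; EF_Script lock = 14
ES_Casting = 14; EF_Casting = 14+14 = 28
ES_Location scouting = 14; EF_Location scouting = 14+2 = 16
ES_Set construction = 14; EF_Set construction = 14+3 = 17
ES_Costume fitting = 14; EF_Costume fitting = 14+5 = 19
ES_Principal photography = 19; EF_Principal photography = 19+3 = 22
ES_Pickup shots = max(EF_Casting=28, EF_Location scouting=16, EF_Set construction=17, EF_Principal photography=22) = 28; EF_Pickup shots = 28+11 = 39
Expected project duration μ = 39 hours. Critical path: Script lock → Casting → Pickup shots.

Variance along critical path = 1.000 + 1.000 + 7.111 = 9.111; σ = √9.111 = 3.018 hours.
Z = (36 − 39) / 3.018 = -0.994
P(T ≤ 36) = Φ(-0.994) ≈ 0.160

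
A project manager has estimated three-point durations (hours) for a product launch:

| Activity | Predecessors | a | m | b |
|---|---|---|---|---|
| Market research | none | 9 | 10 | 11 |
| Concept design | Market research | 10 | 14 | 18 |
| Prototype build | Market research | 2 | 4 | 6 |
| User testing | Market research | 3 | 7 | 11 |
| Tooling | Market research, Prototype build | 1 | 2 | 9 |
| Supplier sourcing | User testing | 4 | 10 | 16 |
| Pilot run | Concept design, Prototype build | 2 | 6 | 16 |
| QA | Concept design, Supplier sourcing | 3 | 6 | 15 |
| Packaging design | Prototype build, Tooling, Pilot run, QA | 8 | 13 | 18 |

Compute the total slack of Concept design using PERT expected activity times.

3 hours

te_Market research = (9 + 4·10 + 11)/6 = 60/6 = 10
te_Concept design = (10 + 4·14 + 18)/6 = 84/6 = 14
te_Prototype build = (2 + 4·4 + 6)/6 = 24/6 = 4
te_User testing = (3 + 4·7 + 11)/6 = 42/6 = 7
te_Tooling = (1 + 4·2 + 9)/6 = 18/6 = 3
te_Supplier sourcing = (4 + 4·10 + 16)/6 = 60/6 = 10
te_Pilot run = (2 + 4·6 + 16)/6 = 42/6 = 7
te_QA = (3 + 4·6 + 15)/6 = 42/6 = 7
te_Packaging design = (8 + 4·13 + 18)/6 = 78/6 = 13

Forward pass:
ES_Market research = 0; EF_Market research = 10
ES_Concept design = 10; EF_Concept design = 10+14 = 24
ES_Prototype build = 10; EF_Prototype build = 10+4 = 14
ES_User testing = 10; EF_User testing = 10+7 = 17
ES_Tooling = max(EF_Market research=10, EF_Prototype build=14) = 14; EF_Tooling = 14+3 = 17
ES_Supplier sourcing = 17; EF_Supplier sourcing = 17+10 = 27
ES_Pilot run = max(EF_Concept design=24, EF_Prototype build=14) = 24; EF_Pilot run = 24+7 = 31
ES_QA = max(EF_Concept design=24, EF_Supplier sourcing=27) = 27; EF_QA = 27+7 = 34
ES_Packaging design = max(EF_Prototype build=14, EF_Tooling=17, EF_Pilot run=31, EF_QA=34) = 34; EF_Packaging design = 34+13 = 47
Expected project duration μ = 47 hours. Critical path: Market research → User testing → Supplier sourcing → QA → Packaging design.

Backward pass:
LF_Packaging design = 47; LS_Packaging design = 47−13 = 34
LF_QA = LS_Packaging design = 34; LS_QA = 34−7 = 27
LF_Pilot run = LS_Packaging design = 34; LS_Pilot run = 34−7 = 27
LF_Supplier sourcing = LS_QA = 27; LS_Supplier sourcing = 27−10 = 17
LF_Tooling = LS_Packaging design = 34; LS_Tooling = 34−3 = 31
LF_User testing = LS_Supplier sourcing = 17; LS_User testing = 17−7 = 10
LF_Prototype build = min(LS_Tooling=31, LS_Pilot run=27, LS_Packaging design=34) = 27; LS_Prototype build = 27−4 = 23
LF_Concept design = min(LS_Pilot run=27, LS_QA=27) = 27; LS_Concept design = 27−14 = 13
LF_Market research = min(LS_Concept design=13, LS_Prototype build=23, LS_User testing=10, LS_Tooling=31) = 10; LS_Market research = 10−10 = 0
Slack_Concept design = LS_Concept design − ES_Concept design = 13 − 10 = 3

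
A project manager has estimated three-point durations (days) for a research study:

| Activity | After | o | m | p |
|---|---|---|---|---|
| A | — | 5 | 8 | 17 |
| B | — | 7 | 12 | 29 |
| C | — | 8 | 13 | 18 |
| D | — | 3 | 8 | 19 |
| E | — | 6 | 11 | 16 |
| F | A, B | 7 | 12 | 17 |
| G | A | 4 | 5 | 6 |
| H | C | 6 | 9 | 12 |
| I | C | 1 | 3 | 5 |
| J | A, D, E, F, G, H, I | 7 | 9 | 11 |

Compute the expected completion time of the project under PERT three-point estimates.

te_A = (5 + 4·8 + 17)/6 = 54/6 = 9
te_B = (7 + 4·12 + 29)/6 = 84/6 = 14
te_C = (8 + 4·13 + 18)/6 = 78/6 = 13
te_D = (3 + 4·8 + 19)/6 = 54/6 = 9
te_E = (6 + 4·11 + 16)/6 = 66/6 = 11
te_F = (7 + 4·12 + 17)/6 = 72/6 = 12
te_G = (4 + 4·5 + 6)/6 = 30/6 = 5
te_H = (6 + 4·9 + 12)/6 = 54/6 = 9
te_I = (1 + 4·3 + 5)/6 = 18/6 = 3
te_J = (7 + 4·9 + 11)/6 = 54/6 = 9

Forward pass:
ES_A = 0; EF_A = 9
ES_B = 0; EF_B = 14
ES_C = 0; EF_C = 13
ES_D = 0; EF_D = 9
ES_E = 0; EF_E = 11
ES_F = max(EF_A=9, EF_B=14) = 14; EF_F = 14+12 = 26
ES_G = 9; EF_G = 9+5 = 14
ES_H = 13; EF_H = 13+9 = 22
ES_I = 13; EF_I = 13+3 = 16
ES_J = max(EF_A=9, EF_D=9, EF_E=11, EF_F=26, EF_G=14, EF_H=22, EF_I=16) = 26; EF_J = 26+9 = 35
Expected project duration μ = 35 days. Critical path: B → F → J.

35 days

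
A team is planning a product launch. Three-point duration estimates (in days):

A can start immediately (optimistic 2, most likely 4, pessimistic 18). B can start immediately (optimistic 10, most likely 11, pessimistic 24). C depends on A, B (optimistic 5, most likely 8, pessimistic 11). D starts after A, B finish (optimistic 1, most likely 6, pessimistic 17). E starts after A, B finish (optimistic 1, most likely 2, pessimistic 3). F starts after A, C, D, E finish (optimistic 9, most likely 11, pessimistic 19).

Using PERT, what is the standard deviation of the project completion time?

te_A = (2 + 4·4 + 18)/6 = 36/6 = 6; σ²_A = ((18−2)/6)² = 7.111
te_B = (10 + 4·11 + 24)/6 = 78/6 = 13; σ²_B = ((24−10)/6)² = 5.444
te_C = (5 + 4·8 + 11)/6 = 48/6 = 8; σ²_C = ((11−5)/6)² = 1.000
te_D = (1 + 4·6 + 17)/6 = 42/6 = 7; σ²_D = ((17−1)/6)² = 7.111
te_E = (1 + 4·2 + 3)/6 = 12/6 = 2; σ²_E = ((3−1)/6)² = 0.111
te_F = (9 + 4·11 + 19)/6 = 72/6 = 12; σ²_F = ((19−9)/6)² = 2.778

Forward pass:
ES_A = 0; EF_A = 6
ES_B = 0; EF_B = 13
ES_C = max(EF_A=6, EF_B=13) = 13; EF_C = 13+8 = 21
ES_D = max(EF_A=6, EF_B=13) = 13; EF_D = 13+7 = 20
ES_E = max(EF_A=6, EF_B=13) = 13; EF_E = 13+2 = 15
ES_F = max(EF_A=6, EF_C=21, EF_D=20, EF_E=15) = 21; EF_F = 21+12 = 33
Expected project duration μ = 33 days. Critical path: B → C → F.

Variance along critical path = 5.444 + 1.000 + 2.778 = 9.222
σ = √9.222 = 3.037 days

3.04 days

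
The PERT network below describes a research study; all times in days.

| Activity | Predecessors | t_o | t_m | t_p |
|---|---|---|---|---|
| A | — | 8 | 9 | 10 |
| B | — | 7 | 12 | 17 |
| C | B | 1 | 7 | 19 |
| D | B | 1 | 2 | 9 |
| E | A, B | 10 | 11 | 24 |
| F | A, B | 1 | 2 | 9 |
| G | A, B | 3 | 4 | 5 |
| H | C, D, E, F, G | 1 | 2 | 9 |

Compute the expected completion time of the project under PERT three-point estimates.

te_A = (8 + 4·9 + 10)/6 = 54/6 = 9
te_B = (7 + 4·12 + 17)/6 = 72/6 = 12
te_C = (1 + 4·7 + 19)/6 = 48/6 = 8
te_D = (1 + 4·2 + 9)/6 = 18/6 = 3
te_E = (10 + 4·11 + 24)/6 = 78/6 = 13
te_F = (1 + 4·2 + 9)/6 = 18/6 = 3
te_G = (3 + 4·4 + 5)/6 = 24/6 = 4
te_H = (1 + 4·2 + 9)/6 = 18/6 = 3

Forward pass:
ES_A = 0; EF_A = 9
ES_B = 0; EF_B = 12
ES_C = 12; EF_C = 12+8 = 20
ES_D = 12; EF_D = 12+3 = 15
ES_E = max(EF_A=9, EF_B=12) = 12; EF_E = 12+13 = 25
ES_F = max(EF_A=9, EF_B=12) = 12; EF_F = 12+3 = 15
ES_G = max(EF_A=9, EF_B=12) = 12; EF_G = 12+4 = 16
ES_H = max(EF_C=20, EF_D=15, EF_E=25, EF_F=15, EF_G=16) = 25; EF_H = 25+3 = 28
Expected project duration μ = 28 days. Critical path: B → E → H.

28 days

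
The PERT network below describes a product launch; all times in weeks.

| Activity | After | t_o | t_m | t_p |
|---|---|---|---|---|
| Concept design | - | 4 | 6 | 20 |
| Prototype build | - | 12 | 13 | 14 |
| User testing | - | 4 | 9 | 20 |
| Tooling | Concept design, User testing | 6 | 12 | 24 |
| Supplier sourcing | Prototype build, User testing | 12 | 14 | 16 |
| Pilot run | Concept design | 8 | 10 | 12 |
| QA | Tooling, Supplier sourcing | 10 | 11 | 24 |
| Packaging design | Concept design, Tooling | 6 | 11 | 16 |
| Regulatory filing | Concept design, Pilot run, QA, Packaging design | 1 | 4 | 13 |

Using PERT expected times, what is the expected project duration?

te_Concept design = (4 + 4·6 + 20)/6 = 48/6 = 8
te_Prototype build = (12 + 4·13 + 14)/6 = 78/6 = 13
te_User testing = (4 + 4·9 + 20)/6 = 60/6 = 10
te_Tooling = (6 + 4·12 + 24)/6 = 78/6 = 13
te_Supplier sourcing = (12 + 4·14 + 16)/6 = 84/6 = 14
te_Pilot run = (8 + 4·10 + 12)/6 = 60/6 = 10
te_QA = (10 + 4·11 + 24)/6 = 78/6 = 13
te_Packaging design = (6 + 4·11 + 16)/6 = 66/6 = 11
te_Regulatory filing = (1 + 4·4 + 13)/6 = 30/6 = 5

Forward pass:
ES_Concept design = 0; EF_Concept design = 8
ES_Prototype build = 0; EF_Prototype build = 13
ES_User testing = 0; EF_User testing = 10
ES_Tooling = max(EF_Concept design=8, EF_User testing=10) = 10; EF_Tooling = 10+13 = 23
ES_Supplier sourcing = max(EF_Prototype build=13, EF_User testing=10) = 13; EF_Supplier sourcing = 13+14 = 27
ES_Pilot run = 8; EF_Pilot run = 8+10 = 18
ES_QA = max(EF_Tooling=23, EF_Supplier sourcing=27) = 27; EF_QA = 27+13 = 40
ES_Packaging design = max(EF_Concept design=8, EF_Tooling=23) = 23; EF_Packaging design = 23+11 = 34
ES_Regulatory filing = max(EF_Concept design=8, EF_Pilot run=18, EF_QA=40, EF_Packaging design=34) = 40; EF_Regulatory filing = 40+5 = 45
Expected project duration μ = 45 weeks. Critical path: Prototype build → Supplier sourcing → QA → Regulatory filing.

45 weeks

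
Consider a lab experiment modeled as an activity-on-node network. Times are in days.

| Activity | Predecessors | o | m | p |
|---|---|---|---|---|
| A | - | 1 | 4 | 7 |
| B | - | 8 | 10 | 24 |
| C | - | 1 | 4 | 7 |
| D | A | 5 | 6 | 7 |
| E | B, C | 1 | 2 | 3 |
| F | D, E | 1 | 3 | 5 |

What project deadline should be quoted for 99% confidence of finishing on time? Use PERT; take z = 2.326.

23.4 days

te_A = (1 + 4·4 + 7)/6 = 24/6 = 4; σ²_A = ((7−1)/6)² = 1.000
te_B = (8 + 4·10 + 24)/6 = 72/6 = 12; σ²_B = ((24−8)/6)² = 7.111
te_C = (1 + 4·4 + 7)/6 = 24/6 = 4; σ²_C = ((7−1)/6)² = 1.000
te_D = (5 + 4·6 + 7)/6 = 36/6 = 6; σ²_D = ((7−5)/6)² = 0.111
te_E = (1 + 4·2 + 3)/6 = 12/6 = 2; σ²_E = ((3−1)/6)² = 0.111
te_F = (1 + 4·3 + 5)/6 = 18/6 = 3; σ²_F = ((5−1)/6)² = 0.444

Forward pass:
ES_A = 0; EF_A = 4
ES_B = 0; EF_B = 12
ES_C = 0; EF_C = 4
ES_D = 4; EF_D = 4+6 = 10
ES_E = max(EF_B=12, EF_C=4) = 12; EF_E = 12+2 = 14
ES_F = max(EF_D=10, EF_E=14) = 14; EF_F = 14+3 = 17
Expected project duration μ = 17 days. Critical path: B → E → F.

Variance along critical path = 7.111 + 0.111 + 0.444 = 7.667; σ = 2.769 days.
D = μ + z·σ = 17 + 2.326·2.769 = 23.4 days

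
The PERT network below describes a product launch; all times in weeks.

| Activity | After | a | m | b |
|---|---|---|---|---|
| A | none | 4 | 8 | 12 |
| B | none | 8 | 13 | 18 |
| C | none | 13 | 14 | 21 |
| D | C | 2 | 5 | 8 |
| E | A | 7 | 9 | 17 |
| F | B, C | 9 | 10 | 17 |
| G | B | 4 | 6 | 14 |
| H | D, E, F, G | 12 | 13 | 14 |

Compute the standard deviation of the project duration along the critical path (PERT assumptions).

te_A = (4 + 4·8 + 12)/6 = 48/6 = 8; σ²_A = ((12−4)/6)² = 1.778
te_B = (8 + 4·13 + 18)/6 = 78/6 = 13; σ²_B = ((18−8)/6)² = 2.778
te_C = (13 + 4·14 + 21)/6 = 90/6 = 15; σ²_C = ((21−13)/6)² = 1.778
te_D = (2 + 4·5 + 8)/6 = 30/6 = 5; σ²_D = ((8−2)/6)² = 1.000
te_E = (7 + 4·9 + 17)/6 = 60/6 = 10; σ²_E = ((17−7)/6)² = 2.778
te_F = (9 + 4·10 + 17)/6 = 66/6 = 11; σ²_F = ((17−9)/6)² = 1.778
te_G = (4 + 4·6 + 14)/6 = 42/6 = 7; σ²_G = ((14−4)/6)² = 2.778
te_H = (12 + 4·13 + 14)/6 = 78/6 = 13; σ²_H = ((14−12)/6)² = 0.111

Forward pass:
ES_A = 0; EF_A = 8
ES_B = 0; EF_B = 13
ES_C = 0; EF_C = 15
ES_D = 15; EF_D = 15+5 = 20
ES_E = 8; EF_E = 8+10 = 18
ES_F = max(EF_B=13, EF_C=15) = 15; EF_F = 15+11 = 26
ES_G = 13; EF_G = 13+7 = 20
ES_H = max(EF_D=20, EF_E=18, EF_F=26, EF_G=20) = 26; EF_H = 26+13 = 39
Expected project duration μ = 39 weeks. Critical path: C → F → H.

Variance along critical path = 1.778 + 1.778 + 0.111 = 3.667
σ = √3.667 = 1.915 weeks

1.91 weeks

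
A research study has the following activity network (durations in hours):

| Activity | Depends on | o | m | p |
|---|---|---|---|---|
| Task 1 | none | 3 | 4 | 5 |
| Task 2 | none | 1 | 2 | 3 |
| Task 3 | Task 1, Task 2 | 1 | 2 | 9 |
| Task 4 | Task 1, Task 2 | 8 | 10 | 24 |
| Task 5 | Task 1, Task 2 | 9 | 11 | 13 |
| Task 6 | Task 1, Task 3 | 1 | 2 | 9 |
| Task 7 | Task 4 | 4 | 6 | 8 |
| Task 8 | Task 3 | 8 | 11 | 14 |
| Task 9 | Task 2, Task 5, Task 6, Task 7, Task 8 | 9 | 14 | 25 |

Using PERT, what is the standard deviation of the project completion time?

te_Task 1 = (3 + 4·4 + 5)/6 = 24/6 = 4; σ²_Task 1 = ((5−3)/6)² = 0.111
te_Task 2 = (1 + 4·2 + 3)/6 = 12/6 = 2; σ²_Task 2 = ((3−1)/6)² = 0.111
te_Task 3 = (1 + 4·2 + 9)/6 = 18/6 = 3; σ²_Task 3 = ((9−1)/6)² = 1.778
te_Task 4 = (8 + 4·10 + 24)/6 = 72/6 = 12; σ²_Task 4 = ((24−8)/6)² = 7.111
te_Task 5 = (9 + 4·11 + 13)/6 = 66/6 = 11; σ²_Task 5 = ((13−9)/6)² = 0.444
te_Task 6 = (1 + 4·2 + 9)/6 = 18/6 = 3; σ²_Task 6 = ((9−1)/6)² = 1.778
te_Task 7 = (4 + 4·6 + 8)/6 = 36/6 = 6; σ²_Task 7 = ((8−4)/6)² = 0.444
te_Task 8 = (8 + 4·11 + 14)/6 = 66/6 = 11; σ²_Task 8 = ((14−8)/6)² = 1.000
te_Task 9 = (9 + 4·14 + 25)/6 = 90/6 = 15; σ²_Task 9 = ((25−9)/6)² = 7.111

Forward pass:
ES_Task 1 = 0; EF_Task 1 = 4
ES_Task 2 = 0; EF_Task 2 = 2
ES_Task 3 = max(EF_Task 1=4, EF_Task 2=2) = 4; EF_Task 3 = 4+3 = 7
ES_Task 4 = max(EF_Task 1=4, EF_Task 2=2) = 4; EF_Task 4 = 4+12 = 16
ES_Task 5 = max(EF_Task 1=4, EF_Task 2=2) = 4; EF_Task 5 = 4+11 = 15
ES_Task 6 = max(EF_Task 1=4, EF_Task 3=7) = 7; EF_Task 6 = 7+3 = 10
ES_Task 7 = 16; EF_Task 7 = 16+6 = 22
ES_Task 8 = 7; EF_Task 8 = 7+11 = 18
ES_Task 9 = max(EF_Task 2=2, EF_Task 5=15, EF_Task 6=10, EF_Task 7=22, EF_Task 8=18) = 22; EF_Task 9 = 22+15 = 37
Expected project duration μ = 37 hours. Critical path: Task 1 → Task 4 → Task 7 → Task 9.

Variance along critical path = 0.111 + 7.111 + 0.444 + 7.111 = 14.778
σ = √14.778 = 3.844 hours

3.84 hours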